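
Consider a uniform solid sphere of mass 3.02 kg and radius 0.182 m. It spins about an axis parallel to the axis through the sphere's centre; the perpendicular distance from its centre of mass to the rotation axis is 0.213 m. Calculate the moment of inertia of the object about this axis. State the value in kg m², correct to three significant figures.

I_cm = (2/5)MR² = (2/5)(3.02)(0.182)² = 0.040014 kg m²; centre at d = 0.213 m, so I = I_cm + Md² gives I = 0.040014 + (3.02)(0.213)² = 0.17703 kg m².

0.177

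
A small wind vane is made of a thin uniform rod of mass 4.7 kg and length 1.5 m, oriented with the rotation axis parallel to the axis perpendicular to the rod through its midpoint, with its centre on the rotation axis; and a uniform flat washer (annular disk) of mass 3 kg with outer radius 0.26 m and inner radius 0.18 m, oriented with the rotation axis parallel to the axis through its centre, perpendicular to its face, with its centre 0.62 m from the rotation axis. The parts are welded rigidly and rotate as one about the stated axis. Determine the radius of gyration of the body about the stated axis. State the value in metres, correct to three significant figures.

Thin rod: I_cm = (1/12)ML² = (1/12)(4.7)(1.5)² = 0.88125 kg m²; axis through the centre, so I = 0.88125 kg m².
Annular disk: I_cm = (1/2)M(R²+r²) = (1/2)(3)[(0.26)² + (0.18)²] = 0.15 kg m²; centre at d = 0.62 m, so the parallel axis theorem gives I = 0.15 + (3)(0.62)² = 1.3032 kg m².
Total I = 2.1845 kg m²; total mass M = 7.7 kg.
k = √(I/M) = √(2.1845/7.7) = 0.53263 m.

0.533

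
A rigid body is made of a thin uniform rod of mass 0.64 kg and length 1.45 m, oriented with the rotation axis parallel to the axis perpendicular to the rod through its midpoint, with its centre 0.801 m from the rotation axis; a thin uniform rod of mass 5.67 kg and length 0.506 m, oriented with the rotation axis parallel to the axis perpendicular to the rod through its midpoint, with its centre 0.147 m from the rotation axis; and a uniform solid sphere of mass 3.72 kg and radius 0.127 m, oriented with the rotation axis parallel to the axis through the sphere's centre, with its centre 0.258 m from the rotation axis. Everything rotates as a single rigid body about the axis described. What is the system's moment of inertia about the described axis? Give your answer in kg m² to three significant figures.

1.04

Thin rod: I_cm = (1/12)ML² = (1/12)(0.64)(1.45)² = 0.11213 kg m²; centre at d = 0.801 m, so the parallel axis theorem gives I = 0.11213 + (0.64)(0.801)² = 0.52276 kg m².
Thin rod: I_cm = (1/12)ML² = (1/12)(5.67)(0.506)² = 0.12098 kg m²; centre at d = 0.147 m, so the parallel axis theorem gives I = 0.12098 + (5.67)(0.147)² = 0.2435 kg m².
Solid sphere: I_cm = (2/5)MR² = (2/5)(3.72)(0.127)² = 0.024 kg m²; centre at d = 0.258 m, so the parallel axis theorem gives I = 0.024 + (3.72)(0.258)² = 0.27162 kg m².
Total I = 0.52276 + 0.2435 + 0.27162 = 1.0379 kg m².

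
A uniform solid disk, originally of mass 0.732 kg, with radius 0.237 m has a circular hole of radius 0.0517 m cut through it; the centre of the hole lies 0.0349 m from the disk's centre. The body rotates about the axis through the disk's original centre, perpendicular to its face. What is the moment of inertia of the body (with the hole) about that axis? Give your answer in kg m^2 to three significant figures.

0.0205

Unpierced body about its centre: I₀ = (1/2)MR² = (1/2)(0.732)(0.237)² = 0.020558 kg m^2.
The removed disk has mass m = M·(r/R)² = (0.732)(0.0517/0.237)² = 0.034833 kg (same uniform areal density).
Its moment of inertia about the rotation axis (parallel-axis theorem): I_hole = (1/2)mr² + md² = (1/2)(0.034833)(0.0517)² + (0.034833)(0.0349)² = 8.898e-05 kg m^2.
Treating the hole as negative mass, I = I₀ − I_hole = 0.020558 − 8.898e-05 = 0.020469 kg m^2.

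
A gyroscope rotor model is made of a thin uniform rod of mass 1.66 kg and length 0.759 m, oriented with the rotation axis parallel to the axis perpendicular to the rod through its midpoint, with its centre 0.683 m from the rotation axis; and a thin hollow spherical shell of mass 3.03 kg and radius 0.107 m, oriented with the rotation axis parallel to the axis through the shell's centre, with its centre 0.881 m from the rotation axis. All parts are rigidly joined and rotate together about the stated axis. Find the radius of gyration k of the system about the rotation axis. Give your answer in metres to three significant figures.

Thin rod: I_cm = (1/12)ML² = (1/12)(1.66)(0.759)² = 0.079691 kg m²; centre at d = 0.683 m, so the parallel axis theorem gives I = 0.079691 + (1.66)(0.683)² = 0.85406 kg m².
Spherical shell: I_cm = (2/3)MR² = (2/3)(3.03)(0.107)² = 0.023127 kg m²; centre at d = 0.881 m, so the parallel axis theorem gives I = 0.023127 + (3.03)(0.881)² = 2.3749 kg m².
Total I = 3.229 kg m²; total mass M = 4.69 kg.
k = √(I/M) = √(3.229/4.69) = 0.82975 m.

0.830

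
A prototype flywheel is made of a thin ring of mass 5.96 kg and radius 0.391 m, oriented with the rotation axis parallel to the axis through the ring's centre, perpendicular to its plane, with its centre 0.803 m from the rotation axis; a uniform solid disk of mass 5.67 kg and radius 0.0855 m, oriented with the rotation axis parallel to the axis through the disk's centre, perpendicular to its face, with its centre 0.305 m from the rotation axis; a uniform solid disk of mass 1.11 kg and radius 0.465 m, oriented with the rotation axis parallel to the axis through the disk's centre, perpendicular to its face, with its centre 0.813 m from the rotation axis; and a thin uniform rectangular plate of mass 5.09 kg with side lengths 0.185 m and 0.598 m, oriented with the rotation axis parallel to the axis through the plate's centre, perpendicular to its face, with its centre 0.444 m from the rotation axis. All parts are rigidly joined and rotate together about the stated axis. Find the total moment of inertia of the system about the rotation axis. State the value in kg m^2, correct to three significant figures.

Thin ring: I_cm = MR² = (5.96)(0.391)² = 0.91117 kg m^2; centre at d = 0.803 m, so the parallel axis theorem gives I = 0.91117 + (5.96)(0.803)² = 4.7542 kg m^2.
Solid disk: I_cm = (1/2)MR² = (1/2)(5.67)(0.0855)² = 0.020725 kg m^2; centre at d = 0.305 m, so the parallel axis theorem gives I = 0.020725 + (5.67)(0.305)² = 0.54818 kg m^2.
Solid disk: I_cm = (1/2)MR² = (1/2)(1.11)(0.465)² = 0.12 kg m^2; centre at d = 0.813 m, so the parallel axis theorem gives I = 0.12 + (1.11)(0.813)² = 0.85368 kg m^2.
Rectangular plate: I_cm = (1/12)M(a²+b²) = (1/12)(5.09)[(0.185)² + (0.598)²] = 0.1662 kg m^2; centre at d = 0.444 m, so the parallel axis theorem gives I = 0.1662 + (5.09)(0.444)² = 1.1696 kg m^2.
Total I = 4.7542 + 0.54818 + 0.85368 + 1.1696 = 7.3257 kg m^2.

7.33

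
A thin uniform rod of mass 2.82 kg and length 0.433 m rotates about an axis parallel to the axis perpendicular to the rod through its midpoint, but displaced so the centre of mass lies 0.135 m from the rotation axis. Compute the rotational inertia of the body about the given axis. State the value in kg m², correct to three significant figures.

I_cm = (1/12)ML² = (1/12)(2.82)(0.433)² = 0.04406 kg m²; centre at d = 0.135 m, so I = I_cm + Md² gives I = 0.04406 + (2.82)(0.135)² = 0.095454 kg m².

0.0955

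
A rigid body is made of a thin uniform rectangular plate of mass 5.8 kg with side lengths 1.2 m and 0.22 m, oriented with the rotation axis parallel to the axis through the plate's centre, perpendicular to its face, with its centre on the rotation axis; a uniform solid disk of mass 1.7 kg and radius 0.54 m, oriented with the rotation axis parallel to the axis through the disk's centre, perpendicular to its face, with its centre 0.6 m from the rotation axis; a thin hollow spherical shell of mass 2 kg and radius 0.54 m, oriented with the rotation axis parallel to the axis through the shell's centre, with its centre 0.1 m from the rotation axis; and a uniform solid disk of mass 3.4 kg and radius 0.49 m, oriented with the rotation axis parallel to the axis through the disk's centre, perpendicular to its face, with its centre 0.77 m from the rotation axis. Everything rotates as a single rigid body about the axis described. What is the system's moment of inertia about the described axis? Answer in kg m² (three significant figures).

Rectangular plate: I_cm = (1/12)M(a²+b²) = (1/12)(5.8)[(1.2)² + (0.22)²] = 0.71939 kg m²; axis through the centre, so I = 0.71939 kg m².
Solid disk: I_cm = (1/2)MR² = (1/2)(1.7)(0.54)² = 0.24786 kg m²; centre at d = 0.6 m, so I = I_cm + Md² gives I = 0.24786 + (1.7)(0.6)² = 0.85986 kg m².
Spherical shell: I_cm = (2/3)MR² = (2/3)(2)(0.54)² = 0.3888 kg m²; centre at d = 0.1 m, so I = I_cm + Md² gives I = 0.3888 + (2)(0.1)² = 0.4088 kg m².
Solid disk: I_cm = (1/2)MR² = (1/2)(3.4)(0.49)² = 0.40817 kg m²; centre at d = 0.77 m, so I = I_cm + Md² gives I = 0.40817 + (3.4)(0.77)² = 2.424 kg m².
Total I = 0.71939 + 0.85986 + 0.4088 + 2.424 = 4.4121 kg m².

4.41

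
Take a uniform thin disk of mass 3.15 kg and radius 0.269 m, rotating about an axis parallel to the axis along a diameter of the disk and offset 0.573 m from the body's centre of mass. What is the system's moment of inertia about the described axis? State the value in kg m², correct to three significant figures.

I_cm = (1/4)MR² = (1/4)(3.15)(0.269)² = 0.056984 kg m²; centre at d = 0.573 m, so I = I_cm + Md² gives I = 0.056984 + (3.15)(0.573)² = 1.0912 kg m².

1.09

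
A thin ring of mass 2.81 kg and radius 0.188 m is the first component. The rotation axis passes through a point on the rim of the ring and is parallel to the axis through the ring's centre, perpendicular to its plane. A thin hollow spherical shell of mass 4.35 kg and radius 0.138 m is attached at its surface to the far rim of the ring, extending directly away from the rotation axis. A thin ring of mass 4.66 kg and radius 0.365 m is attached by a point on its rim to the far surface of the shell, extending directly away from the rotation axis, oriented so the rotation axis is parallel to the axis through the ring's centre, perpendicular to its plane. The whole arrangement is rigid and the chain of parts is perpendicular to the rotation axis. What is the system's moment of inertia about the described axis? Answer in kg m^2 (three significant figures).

Thin ring: I_cm = MR² = (2.81)(0.188)² = 0.099317 kg m^2; centre at d = 0.188 m, so the parallel axis theorem gives I = 0.099317 + (2.81)(0.188)² = 0.19863 kg m^2.
Spherical shell: I_cm = (2/3)MR² = (2/3)(4.35)(0.138)² = 0.055228 kg m^2; centre at d = 0.188 + 0.188 + 0.138 = 0.514 m, so the parallel axis theorem gives I = 0.055228 + (4.35)(0.514)² = 1.2045 kg m^2.
Thin ring: I_cm = MR² = (4.66)(0.365)² = 0.62083 kg m^2; centre at d = 0.188 + 0.188 + 0.138 + 0.138 + 0.365 = 1.017 m, so the parallel axis theorem gives I = 0.62083 + (4.66)(1.017)² = 5.4406 kg m^2.
Total I = 0.19863 + 1.2045 + 5.4406 = 6.8437 kg m^2.

6.84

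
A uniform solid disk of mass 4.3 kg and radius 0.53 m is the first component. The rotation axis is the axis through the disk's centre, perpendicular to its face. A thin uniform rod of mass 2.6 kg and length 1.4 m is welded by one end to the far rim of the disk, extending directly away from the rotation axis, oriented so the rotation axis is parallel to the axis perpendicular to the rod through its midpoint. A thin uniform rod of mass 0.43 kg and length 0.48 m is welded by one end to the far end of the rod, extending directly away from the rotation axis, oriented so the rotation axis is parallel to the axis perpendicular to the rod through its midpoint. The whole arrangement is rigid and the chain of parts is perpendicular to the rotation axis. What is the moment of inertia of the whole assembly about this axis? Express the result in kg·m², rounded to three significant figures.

Solid disk: I_cm = (1/2)MR² = (1/2)(4.3)(0.53)² = 0.60394 kg·m²; axis through the centre, so I = 0.60394 kg·m².
Thin rod: I_cm = (1/12)ML² = (1/12)(2.6)(1.4)² = 0.42467 kg·m²; centre at d = 0.53 + 0.7 = 1.23 m, so the parallel axis theorem gives I = 0.42467 + (2.6)(1.23)² = 4.3582 kg·m².
Thin rod: I_cm = (1/12)ML² = (1/12)(0.43)(0.48)² = 0.008256 kg·m²; centre at d = 0.53 + 0.7 + 0.7 + 0.24 = 2.17 m, so the parallel axis theorem gives I = 0.008256 + (0.43)(2.17)² = 2.0331 kg·m².
Total I = 0.60394 + 4.3582 + 2.0331 = 6.9952 kg·m².

7.00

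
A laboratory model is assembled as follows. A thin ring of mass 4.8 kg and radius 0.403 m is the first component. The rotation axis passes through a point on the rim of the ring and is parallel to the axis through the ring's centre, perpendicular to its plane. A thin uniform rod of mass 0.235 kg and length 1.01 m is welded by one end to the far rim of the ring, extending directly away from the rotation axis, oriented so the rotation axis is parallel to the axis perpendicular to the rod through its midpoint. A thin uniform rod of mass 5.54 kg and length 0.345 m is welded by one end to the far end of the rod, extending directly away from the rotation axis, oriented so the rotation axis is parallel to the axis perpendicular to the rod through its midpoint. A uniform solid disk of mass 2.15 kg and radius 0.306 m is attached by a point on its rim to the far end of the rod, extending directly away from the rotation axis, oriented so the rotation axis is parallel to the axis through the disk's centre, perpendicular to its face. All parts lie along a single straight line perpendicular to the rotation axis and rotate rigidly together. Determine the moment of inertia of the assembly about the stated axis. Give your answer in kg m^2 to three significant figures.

37.1

Thin ring: I_cm = MR² = (4.8)(0.403)² = 0.77956 kg m^2; centre at d = 0.403 m, so the parallel axis theorem gives I = 0.77956 + (4.8)(0.403)² = 1.5591 kg m^2.
Thin rod: I_cm = (1/12)ML² = (1/12)(0.235)(1.01)² = 0.019977 kg m^2; centre at d = 0.403 + 0.403 + 0.505 = 1.311 m, so the parallel axis theorem gives I = 0.019977 + (0.235)(1.311)² = 0.42388 kg m^2.
Thin rod: I_cm = (1/12)ML² = (1/12)(5.54)(0.345)² = 0.05495 kg m^2; centre at d = 0.403 + 0.403 + 0.505 + 0.505 + 0.1725 = 1.9885 m, so the parallel axis theorem gives I = 0.05495 + (5.54)(1.9885)² = 21.961 kg m^2.
Solid disk: I_cm = (1/2)MR² = (1/2)(2.15)(0.306)² = 0.10066 kg m^2; centre at d = 0.403 + 0.403 + 0.505 + 0.505 + 0.1725 + 0.1725 + 0.306 = 2.467 m, so the parallel axis theorem gives I = 0.10066 + (2.15)(2.467)² = 13.186 kg m^2.
Total I = 1.5591 + 0.42388 + 21.961 + 13.186 = 37.13 kg m^2.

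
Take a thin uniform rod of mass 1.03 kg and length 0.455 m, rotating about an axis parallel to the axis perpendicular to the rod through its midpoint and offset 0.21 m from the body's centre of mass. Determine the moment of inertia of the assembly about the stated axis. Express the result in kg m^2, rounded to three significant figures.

I_cm = (1/12)ML² = (1/12)(1.03)(0.455)² = 0.01777 kg m^2; centre at d = 0.21 m, so the parallel axis theorem gives I = 0.01777 + (1.03)(0.21)² = 0.063193 kg m^2.

0.0632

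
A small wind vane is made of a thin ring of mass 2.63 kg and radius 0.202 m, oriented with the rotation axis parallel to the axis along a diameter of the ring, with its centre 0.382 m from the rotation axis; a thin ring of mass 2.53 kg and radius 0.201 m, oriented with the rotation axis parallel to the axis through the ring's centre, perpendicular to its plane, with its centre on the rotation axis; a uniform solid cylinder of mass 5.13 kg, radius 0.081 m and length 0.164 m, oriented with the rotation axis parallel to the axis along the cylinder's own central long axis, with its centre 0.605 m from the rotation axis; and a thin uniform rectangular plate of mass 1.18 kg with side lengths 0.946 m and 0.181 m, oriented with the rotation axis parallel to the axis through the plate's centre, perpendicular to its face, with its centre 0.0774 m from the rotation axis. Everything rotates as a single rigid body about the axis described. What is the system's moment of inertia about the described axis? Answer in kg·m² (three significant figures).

2.53

Thin ring: I_cm = (1/2)MR² = (1/2)(2.63)(0.202)² = 0.053657 kg·m²; centre at d = 0.382 m, so the parallel axis theorem gives I = 0.053657 + (2.63)(0.382)² = 0.43744 kg·m².
Thin ring: I_cm = MR² = (2.53)(0.201)² = 0.10221 kg·m²; axis through the centre, so I = 0.10221 kg·m².
Solid cylinder: I_cm = (1/2)MR² = (1/2)(5.13)(0.081)² = 0.016829 kg·m²; centre at d = 0.605 m, so the parallel axis theorem gives I = 0.016829 + (5.13)(0.605)² = 1.8945 kg·m².
Rectangular plate: I_cm = (1/12)M(a²+b²) = (1/12)(1.18)[(0.946)² + (0.181)²] = 0.091222 kg·m²; centre at d = 0.0774 m, so the parallel axis theorem gives I = 0.091222 + (1.18)(0.0774)² = 0.098291 kg·m².
Total I = 0.43744 + 0.10221 + 1.8945 + 0.098291 = 2.5325 kg·m².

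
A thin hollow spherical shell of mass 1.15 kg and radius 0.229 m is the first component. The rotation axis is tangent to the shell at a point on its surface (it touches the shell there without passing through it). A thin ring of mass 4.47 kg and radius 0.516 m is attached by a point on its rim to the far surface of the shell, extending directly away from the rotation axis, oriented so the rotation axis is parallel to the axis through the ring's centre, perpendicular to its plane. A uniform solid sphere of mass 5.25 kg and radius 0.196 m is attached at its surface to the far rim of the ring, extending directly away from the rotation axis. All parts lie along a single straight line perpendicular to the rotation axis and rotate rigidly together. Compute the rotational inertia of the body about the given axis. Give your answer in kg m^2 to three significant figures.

20.5

Spherical shell: I_cm = (2/3)MR² = (2/3)(1.15)(0.229)² = 0.040205 kg m^2; centre at d = 0.229 m, so the parallel axis theorem gives I = 0.040205 + (1.15)(0.229)² = 0.10051 kg m^2.
Thin ring: I_cm = MR² = (4.47)(0.516)² = 1.1902 kg m^2; centre at d = 0.229 + 0.229 + 0.516 = 0.974 m, so the parallel axis theorem gives I = 1.1902 + (4.47)(0.974)² = 5.4307 kg m^2.
Solid sphere: I_cm = (2/5)MR² = (2/5)(5.25)(0.196)² = 0.080674 kg m^2; centre at d = 0.229 + 0.229 + 0.516 + 0.516 + 0.196 = 1.686 m, so the parallel axis theorem gives I = 0.080674 + (5.25)(1.686)² = 15.004 kg m^2.
Total I = 0.10051 + 5.4307 + 15.004 = 20.536 kg m^2.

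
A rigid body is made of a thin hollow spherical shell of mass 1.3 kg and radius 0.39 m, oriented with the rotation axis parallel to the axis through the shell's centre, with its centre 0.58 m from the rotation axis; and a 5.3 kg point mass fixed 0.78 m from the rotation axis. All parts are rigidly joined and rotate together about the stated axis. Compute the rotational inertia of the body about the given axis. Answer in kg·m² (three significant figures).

Spherical shell: I_cm = (2/3)MR² = (2/3)(1.3)(0.39)² = 0.13182 kg·m²; centre at d = 0.58 m, so I = I_cm + Md² gives I = 0.13182 + (1.3)(0.58)² = 0.56914 kg·m².
Point mass: I_cm = 0; centre at d = 0.78 m, so I = I_cm + Md² gives I = 0 + (5.3)(0.78)² = 3.2245 kg·m².
Total I = 0.56914 + 3.2245 = 3.7937 kg·m².

3.79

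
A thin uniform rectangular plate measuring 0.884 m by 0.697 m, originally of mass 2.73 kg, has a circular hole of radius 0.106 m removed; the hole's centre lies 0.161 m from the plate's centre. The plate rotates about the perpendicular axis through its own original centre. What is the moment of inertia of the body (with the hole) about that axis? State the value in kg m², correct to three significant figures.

Unpierced body about its centre: I₀ = (1/12)M(a²+b²) = (1/12)(2.73)[(0.884)² + (0.697)²] = 0.2883 kg m².
The removed disk has mass m = M·πr²/(ab) = (2.73)·π(0.106)²/(0.884·0.697) = 0.1564 kg (same uniform areal density).
Its moment of inertia about the rotation axis (parallel-axis theorem): I_hole = (1/2)mr² + md² = (1/2)(0.1564)(0.106)² + (0.1564)(0.161)² = 0.0049327 kg m².
Treating the hole as negative mass, I = I₀ − I_hole = 0.2883 − 0.0049327 = 0.28337 kg m².

0.283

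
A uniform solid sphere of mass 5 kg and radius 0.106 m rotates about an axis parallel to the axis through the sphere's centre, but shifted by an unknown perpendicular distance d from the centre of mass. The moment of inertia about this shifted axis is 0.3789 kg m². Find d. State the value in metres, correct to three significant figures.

0.267

About the centre-of-mass axis, I_cm = (2/5)MR² = (2/5)(5)(0.106)² = 0.022472 kg m².
Parallel axis theorem: I = I_cm + Md², so Md² = 0.3789 − 0.022472 = 0.35643 kg m².
d = √(0.35643 / 5) = 0.26699 m.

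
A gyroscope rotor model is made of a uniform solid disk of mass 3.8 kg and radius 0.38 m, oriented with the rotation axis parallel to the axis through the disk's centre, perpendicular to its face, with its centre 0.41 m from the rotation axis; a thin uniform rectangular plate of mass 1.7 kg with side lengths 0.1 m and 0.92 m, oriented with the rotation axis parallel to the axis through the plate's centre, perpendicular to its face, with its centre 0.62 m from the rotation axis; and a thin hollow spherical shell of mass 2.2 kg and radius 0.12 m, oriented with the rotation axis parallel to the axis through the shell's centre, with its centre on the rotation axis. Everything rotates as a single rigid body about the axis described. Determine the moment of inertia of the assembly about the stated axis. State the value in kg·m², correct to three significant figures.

Solid disk: I_cm = (1/2)MR² = (1/2)(3.8)(0.38)² = 0.27436 kg·m²; centre at d = 0.41 m, so I = I_cm + Md² gives I = 0.27436 + (3.8)(0.41)² = 0.91314 kg·m².
Rectangular plate: I_cm = (1/12)M(a²+b²) = (1/12)(1.7)[(0.1)² + (0.92)²] = 0.12132 kg·m²; centre at d = 0.62 m, so I = I_cm + Md² gives I = 0.12132 + (1.7)(0.62)² = 0.7748 kg·m².
Spherical shell: I_cm = (2/3)MR² = (2/3)(2.2)(0.12)² = 0.02112 kg·m²; axis through the centre, so I = 0.02112 kg·m².
Total I = 0.91314 + 0.7748 + 0.02112 = 1.7091 kg·m².

1.71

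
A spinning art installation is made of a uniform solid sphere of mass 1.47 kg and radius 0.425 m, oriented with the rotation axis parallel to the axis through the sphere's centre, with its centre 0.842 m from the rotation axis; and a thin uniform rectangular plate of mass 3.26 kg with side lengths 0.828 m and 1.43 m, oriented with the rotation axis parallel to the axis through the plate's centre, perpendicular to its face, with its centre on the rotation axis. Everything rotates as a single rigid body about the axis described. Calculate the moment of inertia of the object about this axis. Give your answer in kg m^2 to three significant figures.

Solid sphere: I_cm = (2/5)MR² = (2/5)(1.47)(0.425)² = 0.10621 kg m^2; centre at d = 0.842 m, so I = I_cm + Md² gives I = 0.10621 + (1.47)(0.842)² = 1.1484 kg m^2.
Rectangular plate: I_cm = (1/12)M(a²+b²) = (1/12)(3.26)[(0.828)² + (1.43)²] = 0.74178 kg m^2; axis through the centre, so I = 0.74178 kg m^2.
Total I = 1.1484 + 0.74178 = 1.8902 kg m^2.

1.89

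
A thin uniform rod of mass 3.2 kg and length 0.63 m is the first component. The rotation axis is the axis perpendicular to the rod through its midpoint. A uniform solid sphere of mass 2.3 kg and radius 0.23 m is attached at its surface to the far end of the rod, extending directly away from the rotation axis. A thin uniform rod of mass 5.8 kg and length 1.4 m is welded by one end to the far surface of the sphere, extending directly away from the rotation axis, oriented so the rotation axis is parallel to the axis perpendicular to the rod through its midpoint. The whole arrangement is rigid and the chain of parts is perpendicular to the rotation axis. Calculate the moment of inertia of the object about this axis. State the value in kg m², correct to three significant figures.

Thin rod: I_cm = (1/12)ML² = (1/12)(3.2)(0.63)² = 0.10584 kg m²; axis through the centre, so I = 0.10584 kg m².
Solid sphere: I_cm = (2/5)MR² = (2/5)(2.3)(0.23)² = 0.048668 kg m²; centre at d = 0.315 + 0.23 = 0.545 m, so the parallel axis theorem gives I = 0.048668 + (2.3)(0.545)² = 0.73183 kg m².
Thin rod: I_cm = (1/12)ML² = (1/12)(5.8)(1.4)² = 0.94733 kg m²; centre at d = 0.315 + 0.23 + 0.23 + 0.7 = 1.475 m, so the parallel axis theorem gives I = 0.94733 + (5.8)(1.475)² = 13.566 kg m².
Total I = 0.10584 + 0.73183 + 13.566 = 14.404 kg m².

14.4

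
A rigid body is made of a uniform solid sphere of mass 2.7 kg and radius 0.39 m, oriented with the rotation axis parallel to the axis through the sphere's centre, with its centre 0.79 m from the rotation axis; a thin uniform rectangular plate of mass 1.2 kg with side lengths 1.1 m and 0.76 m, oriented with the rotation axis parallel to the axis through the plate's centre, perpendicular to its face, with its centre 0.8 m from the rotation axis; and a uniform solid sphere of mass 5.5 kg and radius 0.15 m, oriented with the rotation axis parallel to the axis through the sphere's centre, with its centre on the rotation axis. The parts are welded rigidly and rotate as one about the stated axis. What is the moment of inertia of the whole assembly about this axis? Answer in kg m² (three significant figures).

Solid sphere: I_cm = (2/5)MR² = (2/5)(2.7)(0.39)² = 0.16427 kg m²; centre at d = 0.79 m, so I = I_cm + Md² gives I = 0.16427 + (2.7)(0.79)² = 1.8493 kg m².
Rectangular plate: I_cm = (1/12)M(a²+b²) = (1/12)(1.2)[(1.1)² + (0.76)²] = 0.17876 kg m²; centre at d = 0.8 m, so I = I_cm + Md² gives I = 0.17876 + (1.2)(0.8)² = 0.94676 kg m².
Solid sphere: I_cm = (2/5)MR² = (2/5)(5.5)(0.15)² = 0.0495 kg m²; axis through the centre, so I = 0.0495 kg m².
Total I = 1.8493 + 0.94676 + 0.0495 = 2.8456 kg m².

2.85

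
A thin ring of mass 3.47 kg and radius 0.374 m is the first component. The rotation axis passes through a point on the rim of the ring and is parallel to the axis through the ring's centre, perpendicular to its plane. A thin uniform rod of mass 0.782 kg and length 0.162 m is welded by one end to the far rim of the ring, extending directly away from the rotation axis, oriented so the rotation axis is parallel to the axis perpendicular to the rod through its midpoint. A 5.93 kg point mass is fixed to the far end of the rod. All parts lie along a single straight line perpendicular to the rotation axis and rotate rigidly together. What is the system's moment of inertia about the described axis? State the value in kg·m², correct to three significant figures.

6.42

Thin ring: I_cm = MR² = (3.47)(0.374)² = 0.48537 kg·m²; centre at d = 0.374 m, so I = I_cm + Md² gives I = 0.48537 + (3.47)(0.374)² = 0.97074 kg·m².
Thin rod: I_cm = (1/12)ML² = (1/12)(0.782)(0.162)² = 0.0017102 kg·m²; centre at d = 0.374 + 0.374 + 0.081 = 0.829 m, so I = I_cm + Md² gives I = 0.0017102 + (0.782)(0.829)² = 0.53913 kg·m².
Point mass: I_cm = 0; centre at d = 0.374 + 0.374 + 0.081 + 0.081 = 0.91 m, so I = I_cm + Md² gives I = 0 + (5.93)(0.91)² = 4.9106 kg·m².
Total I = 0.97074 + 0.53913 + 4.9106 = 6.4205 kg·m².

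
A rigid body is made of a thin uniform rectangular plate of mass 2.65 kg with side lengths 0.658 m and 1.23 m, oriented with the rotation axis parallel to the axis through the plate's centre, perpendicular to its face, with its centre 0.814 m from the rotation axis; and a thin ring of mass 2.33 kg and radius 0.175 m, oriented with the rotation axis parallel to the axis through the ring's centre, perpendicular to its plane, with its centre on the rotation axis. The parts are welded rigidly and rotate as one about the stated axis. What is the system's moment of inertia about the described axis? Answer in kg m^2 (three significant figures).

2.26

Rectangular plate: I_cm = (1/12)M(a²+b²) = (1/12)(2.65)[(0.658)² + (1.23)²] = 0.42971 kg m^2; centre at d = 0.814 m, so I = I_cm + Md² gives I = 0.42971 + (2.65)(0.814)² = 2.1856 kg m^2.
Thin ring: I_cm = MR² = (2.33)(0.175)² = 0.071356 kg m^2; axis through the centre, so I = 0.071356 kg m^2.
Total I = 2.1856 + 0.071356 = 2.2569 kg m^2.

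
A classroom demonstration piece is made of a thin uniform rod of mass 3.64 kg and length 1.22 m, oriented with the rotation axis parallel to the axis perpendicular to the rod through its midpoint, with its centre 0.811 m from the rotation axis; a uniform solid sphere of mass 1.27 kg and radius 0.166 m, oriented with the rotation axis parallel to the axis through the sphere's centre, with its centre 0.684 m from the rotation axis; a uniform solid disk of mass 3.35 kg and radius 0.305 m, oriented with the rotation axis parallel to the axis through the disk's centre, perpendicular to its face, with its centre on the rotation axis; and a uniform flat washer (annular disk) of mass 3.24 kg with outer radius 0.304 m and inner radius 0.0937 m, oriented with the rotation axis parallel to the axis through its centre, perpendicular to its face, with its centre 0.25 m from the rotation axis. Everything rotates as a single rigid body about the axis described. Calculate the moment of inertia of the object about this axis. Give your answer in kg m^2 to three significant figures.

3.98

Thin rod: I_cm = (1/12)ML² = (1/12)(3.64)(1.22)² = 0.45148 kg m^2; centre at d = 0.811 m, so I = I_cm + Md² gives I = 0.45148 + (3.64)(0.811)² = 2.8456 kg m^2.
Solid sphere: I_cm = (2/5)MR² = (2/5)(1.27)(0.166)² = 0.013998 kg m^2; centre at d = 0.684 m, so I = I_cm + Md² gives I = 0.013998 + (1.27)(0.684)² = 0.60818 kg m^2.
Solid disk: I_cm = (1/2)MR² = (1/2)(3.35)(0.305)² = 0.15582 kg m^2; axis through the centre, so I = 0.15582 kg m^2.
Annular disk: I_cm = (1/2)M(R²+r²) = (1/2)(3.24)[(0.304)² + (0.0937)²] = 0.16394 kg m^2; centre at d = 0.25 m, so I = I_cm + Md² gives I = 0.16394 + (3.24)(0.25)² = 0.36644 kg m^2.
Total I = 2.8456 + 0.60818 + 0.15582 + 0.36644 = 3.976 kg m^2.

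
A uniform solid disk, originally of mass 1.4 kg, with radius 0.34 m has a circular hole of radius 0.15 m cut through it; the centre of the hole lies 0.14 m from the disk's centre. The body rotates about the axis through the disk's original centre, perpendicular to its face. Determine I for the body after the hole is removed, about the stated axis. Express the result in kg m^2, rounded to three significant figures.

0.0725

Unpierced body about its centre: I₀ = (1/2)MR² = (1/2)(1.4)(0.34)² = 0.08092 kg m^2.
The removed disk has mass m = M·(r/R)² = (1.4)(0.15/0.34)² = 0.27249 kg (same uniform areal density).
Its moment of inertia about the rotation axis (parallel-axis theorem): I_hole = (1/2)mr² + md² = (1/2)(0.27249)(0.15)² + (0.27249)(0.14)² = 0.0084064 kg m^2.
Treating the hole as negative mass, I = I₀ − I_hole = 0.08092 − 0.0084064 = 0.072514 kg m^2.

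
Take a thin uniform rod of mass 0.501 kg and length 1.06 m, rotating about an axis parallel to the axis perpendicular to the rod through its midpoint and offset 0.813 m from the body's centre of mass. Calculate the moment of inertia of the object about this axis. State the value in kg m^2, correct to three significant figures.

I_cm = (1/12)ML² = (1/12)(0.501)(1.06)² = 0.04691 kg m^2; centre at d = 0.813 m, so the parallel axis theorem gives I = 0.04691 + (0.501)(0.813)² = 0.37806 kg m^2.

0.378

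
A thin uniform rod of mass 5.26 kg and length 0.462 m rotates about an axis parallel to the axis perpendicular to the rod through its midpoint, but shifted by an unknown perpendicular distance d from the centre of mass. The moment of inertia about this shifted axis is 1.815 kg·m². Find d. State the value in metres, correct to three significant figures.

0.572

About the centre-of-mass axis, I_cm = (1/12)ML² = (1/12)(5.26)(0.462)² = 0.09356 kg·m².
Parallel axis theorem: I = I_cm + Md², so Md² = 1.815 − 0.09356 = 1.7214 kg·m².
d = √(1.7214 / 5.26) = 0.57208 m.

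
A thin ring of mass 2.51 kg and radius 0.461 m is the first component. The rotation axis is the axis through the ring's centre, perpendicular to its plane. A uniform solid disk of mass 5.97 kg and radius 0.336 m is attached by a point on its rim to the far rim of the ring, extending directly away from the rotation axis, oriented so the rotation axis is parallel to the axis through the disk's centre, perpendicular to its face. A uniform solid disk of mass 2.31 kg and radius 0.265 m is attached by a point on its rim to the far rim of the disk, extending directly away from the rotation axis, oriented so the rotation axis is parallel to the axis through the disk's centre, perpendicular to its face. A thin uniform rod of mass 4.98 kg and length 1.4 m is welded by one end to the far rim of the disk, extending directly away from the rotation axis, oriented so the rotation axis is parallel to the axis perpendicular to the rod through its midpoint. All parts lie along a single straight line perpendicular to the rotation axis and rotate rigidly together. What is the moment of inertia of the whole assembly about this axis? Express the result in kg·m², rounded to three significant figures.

Thin ring: I_cm = MR² = (2.51)(0.461)² = 0.53343 kg·m²; axis through the centre, so I = 0.53343 kg·m².
Solid disk: I_cm = (1/2)MR² = (1/2)(5.97)(0.336)² = 0.33699 kg·m²; centre at d = 0.461 + 0.336 = 0.797 m, so the parallel axis theorem gives I = 0.33699 + (5.97)(0.797)² = 4.1292 kg·m².
Solid disk: I_cm = (1/2)MR² = (1/2)(2.31)(0.265)² = 0.08111 kg·m²; centre at d = 0.461 + 0.336 + 0.336 + 0.265 = 1.398 m, so the parallel axis theorem gives I = 0.08111 + (2.31)(1.398)² = 4.5958 kg·m².
Thin rod: I_cm = (1/12)ML² = (1/12)(4.98)(1.4)² = 0.8134 kg·m²; centre at d = 0.461 + 0.336 + 0.336 + 0.265 + 0.265 + 0.7 = 2.363 m, so the parallel axis theorem gives I = 0.8134 + (4.98)(2.363)² = 28.621 kg·m².
Total I = 0.53343 + 4.1292 + 4.5958 + 28.621 = 37.879 kg·m².

37.9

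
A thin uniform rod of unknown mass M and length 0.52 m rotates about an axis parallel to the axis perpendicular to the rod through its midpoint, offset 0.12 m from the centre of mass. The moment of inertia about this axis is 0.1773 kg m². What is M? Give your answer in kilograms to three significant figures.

I = I_cm + Md² = (1/12)ML² + Md² = M·[0.0833333·(0.52)² + (0.12)²] = M·0.036933.
So M = 0.1773 / 0.036933 = 4.8005 kg.

4.80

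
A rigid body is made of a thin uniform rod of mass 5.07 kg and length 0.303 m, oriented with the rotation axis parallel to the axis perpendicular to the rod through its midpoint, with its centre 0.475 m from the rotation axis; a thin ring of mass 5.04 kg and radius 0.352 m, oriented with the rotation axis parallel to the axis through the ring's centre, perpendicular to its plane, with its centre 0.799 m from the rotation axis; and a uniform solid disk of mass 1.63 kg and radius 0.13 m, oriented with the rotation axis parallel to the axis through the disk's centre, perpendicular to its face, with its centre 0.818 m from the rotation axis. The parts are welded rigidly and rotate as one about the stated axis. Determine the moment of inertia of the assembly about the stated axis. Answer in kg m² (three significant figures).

6.13

Thin rod: I_cm = (1/12)ML² = (1/12)(5.07)(0.303)² = 0.038789 kg m²; centre at d = 0.475 m, so the parallel axis theorem gives I = 0.038789 + (5.07)(0.475)² = 1.1827 kg m².
Thin ring: I_cm = MR² = (5.04)(0.352)² = 0.62448 kg m²; centre at d = 0.799 m, so the parallel axis theorem gives I = 0.62448 + (5.04)(0.799)² = 3.842 kg m².
Solid disk: I_cm = (1/2)MR² = (1/2)(1.63)(0.13)² = 0.013774 kg m²; centre at d = 0.818 m, so the parallel axis theorem gives I = 0.013774 + (1.63)(0.818)² = 1.1044 kg m².
Total I = 1.1827 + 3.842 + 1.1044 = 6.1292 kg m².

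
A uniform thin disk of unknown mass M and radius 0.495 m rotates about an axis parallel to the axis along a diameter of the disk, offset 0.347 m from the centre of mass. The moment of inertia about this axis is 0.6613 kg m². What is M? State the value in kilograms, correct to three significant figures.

3.64

I = I_cm + Md² = (1/4)MR² + Md² = M·[0.25·(0.495)² + (0.347)²] = M·0.18167.
So M = 0.6613 / 0.18167 = 3.6402 kg.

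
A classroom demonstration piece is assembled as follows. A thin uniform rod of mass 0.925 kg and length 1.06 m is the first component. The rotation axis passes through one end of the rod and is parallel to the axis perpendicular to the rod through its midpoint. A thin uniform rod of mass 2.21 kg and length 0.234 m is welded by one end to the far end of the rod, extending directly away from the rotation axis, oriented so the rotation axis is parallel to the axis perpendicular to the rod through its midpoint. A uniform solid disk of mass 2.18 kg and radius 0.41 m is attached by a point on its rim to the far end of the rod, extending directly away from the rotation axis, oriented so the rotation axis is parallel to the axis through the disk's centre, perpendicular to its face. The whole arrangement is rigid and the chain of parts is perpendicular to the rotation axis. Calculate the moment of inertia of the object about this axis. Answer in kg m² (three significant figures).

Thin rod: I_cm = (1/12)ML² = (1/12)(0.925)(1.06)² = 0.086611 kg m²; centre at d = 0.53 m, so I = I_cm + Md² gives I = 0.086611 + (0.925)(0.53)² = 0.34644 kg m².
Thin rod: I_cm = (1/12)ML² = (1/12)(2.21)(0.234)² = 0.010084 kg m²; centre at d = 0.53 + 0.53 + 0.117 = 1.177 m, so I = I_cm + Md² gives I = 0.010084 + (2.21)(1.177)² = 3.0717 kg m².
Solid disk: I_cm = (1/2)MR² = (1/2)(2.18)(0.41)² = 0.18323 kg m²; centre at d = 0.53 + 0.53 + 0.117 + 0.117 + 0.41 = 1.704 m, so I = I_cm + Md² gives I = 0.18323 + (2.18)(1.704)² = 6.5131 kg m².
Total I = 0.34644 + 3.0717 + 6.5131 = 9.9312 kg m².

9.93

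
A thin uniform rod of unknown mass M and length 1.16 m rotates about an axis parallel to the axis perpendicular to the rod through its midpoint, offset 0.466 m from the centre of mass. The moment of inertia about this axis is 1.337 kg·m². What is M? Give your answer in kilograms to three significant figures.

I = I_cm + Md² = (1/12)ML² + Md² = M·[0.0833333·(1.16)² + (0.466)²] = M·0.32929.
So M = 1.337 / 0.32929 = 4.0603 kg.

4.06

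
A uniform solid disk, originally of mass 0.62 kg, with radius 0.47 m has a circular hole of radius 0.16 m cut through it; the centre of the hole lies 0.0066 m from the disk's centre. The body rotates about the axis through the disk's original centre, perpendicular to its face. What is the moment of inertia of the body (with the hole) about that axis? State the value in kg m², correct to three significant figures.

Unpierced body about its centre: I₀ = (1/2)MR² = (1/2)(0.62)(0.47)² = 0.068479 kg m².
The removed disk has mass m = M·(r/R)² = (0.62)(0.16/0.47)² = 0.071852 kg (same uniform areal density).
Its moment of inertia about the rotation axis (parallel-axis theorem): I_hole = (1/2)mr² + md² = (1/2)(0.071852)(0.16)² + (0.071852)(0.0066)² = 0.00092283 kg m².
Treating the hole as negative mass, I = I₀ − I_hole = 0.068479 − 0.00092283 = 0.067556 kg m².

0.0676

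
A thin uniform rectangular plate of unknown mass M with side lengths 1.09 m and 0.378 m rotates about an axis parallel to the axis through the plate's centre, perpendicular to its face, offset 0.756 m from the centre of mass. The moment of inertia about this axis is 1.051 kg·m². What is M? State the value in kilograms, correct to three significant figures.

I = I_cm + Md² = (1/12)M(a²+b²) + Md² = M·[0.0833333·[(1.09)² + (0.378)²] + (0.756)²] = M·0.68245.
So M = 1.051 / 0.68245 = 1.54 kg.

1.54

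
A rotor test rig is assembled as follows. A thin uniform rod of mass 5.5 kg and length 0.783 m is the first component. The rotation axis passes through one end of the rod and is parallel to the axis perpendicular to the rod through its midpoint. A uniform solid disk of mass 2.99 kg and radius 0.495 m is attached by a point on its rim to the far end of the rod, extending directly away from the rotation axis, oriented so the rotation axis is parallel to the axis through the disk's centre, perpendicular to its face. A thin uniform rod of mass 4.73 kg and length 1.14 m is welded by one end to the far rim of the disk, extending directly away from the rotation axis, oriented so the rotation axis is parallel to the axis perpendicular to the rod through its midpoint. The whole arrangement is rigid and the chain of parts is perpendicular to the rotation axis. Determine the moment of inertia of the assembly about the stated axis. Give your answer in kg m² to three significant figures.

32.9

Thin rod: I_cm = (1/12)ML² = (1/12)(5.5)(0.783)² = 0.281 kg m²; centre at d = 0.3915 m, so the parallel axis theorem gives I = 0.281 + (5.5)(0.3915)² = 1.124 kg m².
Solid disk: I_cm = (1/2)MR² = (1/2)(2.99)(0.495)² = 0.36631 kg m²; centre at d = 0.3915 + 0.3915 + 0.495 = 1.278 m, so the parallel axis theorem gives I = 0.36631 + (2.99)(1.278)² = 5.2498 kg m².
Thin rod: I_cm = (1/12)ML² = (1/12)(4.73)(1.14)² = 0.51226 kg m²; centre at d = 0.3915 + 0.3915 + 0.495 + 0.495 + 0.57 = 2.343 m, so the parallel axis theorem gives I = 0.51226 + (4.73)(2.343)² = 26.478 kg m².
Total I = 1.124 + 5.2498 + 26.478 = 32.852 kg m².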